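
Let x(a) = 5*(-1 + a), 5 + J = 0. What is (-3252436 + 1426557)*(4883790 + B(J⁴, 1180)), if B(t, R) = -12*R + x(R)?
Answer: -8902118711475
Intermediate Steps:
J = -5 (J = -5 + 0 = -5)
x(a) = -5 + 5*a
B(t, R) = -5 - 7*R (B(t, R) = -12*R + (-5 + 5*R) = -5 - 7*R)
(-3252436 + 1426557)*(4883790 + B(J⁴, 1180)) = (-3252436 + 1426557)*(4883790 + (-5 - 7*1180)) = -1825879*(4883790 + (-5 - 8260)) = -1825879*(4883790 - 8265) = -1825879*4875525 = -8902118711475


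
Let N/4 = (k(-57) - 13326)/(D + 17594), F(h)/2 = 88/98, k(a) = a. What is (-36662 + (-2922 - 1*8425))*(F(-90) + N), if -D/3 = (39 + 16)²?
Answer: 12848552652/59633 ≈ 2.1546e+5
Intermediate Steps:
D = -9075 (D = -3*(39 + 16)² = -3*55² = -3*3025 = -9075)
F(h) = 88/49 (F(h) = 2*(88/98) = 2*(88*(1/98)) = 2*(44/49) = 88/49)
N = -53532/8519 (N = 4*((-57 - 13326)/(-9075 + 17594)) = 4*(-13383/8519) = -53532/8519 ≈ -6.2838)
(-36662 + (-2922 - 1*8425))*(F(-90) + N) = (-36662 + (-2922 - 1*8425))*(88/49 - 53532/8519) = (-36662 + (-2922 - 8425))*(-267628/59633) = (-36662 - 11347)*(-267628/59633) = -48009*(-267628/59633) = 12848552652/59633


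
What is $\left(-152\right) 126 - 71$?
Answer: $-19223$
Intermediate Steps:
$\left(-152\right) 126 - 71 = -19152 - 71 = -19223$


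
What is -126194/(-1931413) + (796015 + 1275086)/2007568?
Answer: 4253494431905/3877442933584 ≈ 1.0970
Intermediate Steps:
-126194/(-1931413) + (796015 + 1275086)/2007568 = -126194*(-1/1931413) + 2071101*(1/2007568) = 126194/1931413 + 2071101/2007568 = 4253494431905/3877442933584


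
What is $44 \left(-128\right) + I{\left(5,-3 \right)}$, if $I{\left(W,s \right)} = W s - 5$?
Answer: $-5652$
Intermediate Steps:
$I{\left(W,s \right)} = -5 + W s$
$44 \left(-128\right) + I{\left(5,-3 \right)} = 44 \left(-128\right) + \left(-5 + 5 \left(-3\right)\right) = -5632 - 20 = -5652$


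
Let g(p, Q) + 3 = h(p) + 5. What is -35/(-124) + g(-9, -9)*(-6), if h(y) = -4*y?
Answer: -28237/124 ≈ -227.72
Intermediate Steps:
g(p, Q) = 2 - 4*p (g(p, Q) = -3 + (-4*p + 5) = -3 + (5 - 4*p) = 2 - 4*p)
-35/(-124) + g(-9, -9)*(-6) = -35/(-124) + (2 - 4*(-9))*(-6) = -35*(-1/124) + (2 + 36)*(-6) = 35/124 + 38*(-6) = 35/124 - 228 = -28237/124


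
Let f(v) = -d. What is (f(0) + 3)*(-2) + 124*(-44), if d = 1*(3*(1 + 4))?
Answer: -5432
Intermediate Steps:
d = 15 (d = 1*(3*5) = 1*15 = 15)
f(v) = -15 (f(v) = -1*15 = -15)
(f(0) + 3)*(-2) + 124*(-44) = (-15 + 3)*(-2) + 124*(-44) = -12*(-2) - 5456 = 24 - 5456 = -5432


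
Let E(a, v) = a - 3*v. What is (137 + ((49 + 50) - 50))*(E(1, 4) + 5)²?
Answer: 6696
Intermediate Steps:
(137 + ((49 + 50) - 50))*(E(1, 4) + 5)² = (137 + ((49 + 50) - 50))*((1 - 3*4) + 5)² = (137 + (99 - 50))*((1 - 12) + 5)² = (137 + 49)*(-11 + 5)² = 186*(-6)² = 186*36 = 6696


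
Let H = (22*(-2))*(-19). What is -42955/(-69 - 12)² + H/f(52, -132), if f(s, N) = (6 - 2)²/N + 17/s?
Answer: 9397090021/2316033 ≈ 4057.4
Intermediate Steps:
f(s, N) = 16/N + 17/s (f(s, N) = 4²/N + 17/s = 16/N + 17/s)
H = 836 (H = -44*(-19) = 836)
-42955/(-69 - 12)² + H/f(52, -132) = -42955/(-69 - 12)² + 836/(16/(-132) + 17/52) = -42955/((-81)²) + 836/(16*(-1/132) + 17*(1/52)) = -42955/6561 + 836/(-4/33 + 17/52) = -42955*1/6561 + 836/(353/1716) = -42955/6561 + 836*(1716/353) = -42955/6561 + 1434576/353 = 9397090021/2316033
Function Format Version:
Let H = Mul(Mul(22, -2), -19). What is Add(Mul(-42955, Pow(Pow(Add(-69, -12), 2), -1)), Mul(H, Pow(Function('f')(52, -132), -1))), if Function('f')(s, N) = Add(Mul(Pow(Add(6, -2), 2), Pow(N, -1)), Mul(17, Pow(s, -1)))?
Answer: Rational(9397090021, 2316033) ≈ 4057.4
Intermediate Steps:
Function('f')(s, N) = Add(Mul(16, Pow(N, -1)), Mul(17, Pow(s, -1))) (Function('f')(s, N) = Add(Mul(Pow(4, 2), Pow(N, -1)), Mul(17, Pow(s, -1))) = Add(Mul(16, Pow(N, -1)), Mul(17, Pow(s, -1))))
H = 836 (H = Mul(-44, -19) = 836)
Add(Mul(-42955, Pow(Pow(Add(-69, -12), 2), -1)), Mul(H, Pow(Function('f')(52, -132), -1))) = Add(Mul(-42955, Pow(Pow(Add(-69, -12), 2), -1)), Mul(836, Pow(Add(Mul(16, Pow(-132, -1)), Mul(17, Pow(52, -1))), -1))) = Add(Mul(-42955, Pow(Pow(-81, 2), -1)), Mul(836, Pow(Add(Mul(16, Rational(-1, 132)), Mul(17, Rational(1, 52))), -1))) = Add(Mul(-42955, Pow(6561, -1)), Mul(836, Pow(Add(Rational(-4, 33), Rational(17, 52)), -1))) = Add(Mul(-42955, Rational(1, 6561)), Mul(836, Pow(Rational(353, 1716), -1))) = Add(Rational(-42955, 6561), Mul(836, Rational(1716, 353))) = Add(Rational(-42955, 6561), Rational(1434576, 353)) = Rational(9397090021, 2316033)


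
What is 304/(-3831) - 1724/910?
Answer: -3440642/1743105 ≈ -1.9739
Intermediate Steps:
304/(-3831) - 1724/910 = 304*(-1/3831) - 1724*1/910 = -304/3831 - 862/455 = -3440642/1743105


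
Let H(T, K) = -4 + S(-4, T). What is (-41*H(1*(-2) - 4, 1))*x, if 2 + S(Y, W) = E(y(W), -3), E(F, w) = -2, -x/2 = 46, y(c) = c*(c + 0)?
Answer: -30176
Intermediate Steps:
y(c) = c² (y(c) = c*c = c²)
x = -92 (x = -2*46 = -92)
S(Y, W) = -4 (S(Y, W) = -2 - 2 = -4)
H(T, K) = -8 (H(T, K) = -4 - 4 = -8)
(-41*H(1*(-2) - 4, 1))*x = -41*(-8)*(-92) = 328*(-92) = -30176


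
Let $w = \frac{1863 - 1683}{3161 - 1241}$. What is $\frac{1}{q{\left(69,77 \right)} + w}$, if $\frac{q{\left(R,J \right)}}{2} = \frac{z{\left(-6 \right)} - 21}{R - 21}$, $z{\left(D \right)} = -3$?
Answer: $- \frac{32}{29} \approx -1.1034$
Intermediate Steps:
$w = \frac{3}{32}$ ($w = \frac{180}{1920} = 180 \cdot \frac{1}{1920} = \frac{3}{32} \approx 0.09375$)
$q{\left(R,J \right)} = - \frac{48}{-21 + R}$ ($q{\left(R,J \right)} = 2 \frac{-3 - 21}{R - 21} = 2 \left(- \frac{24}{-21 + R}\right) = - \frac{48}{-21 + R}$)
$\frac{1}{q{\left(69,77 \right)} + w} = \frac{1}{- \frac{48}{-21 + 69} + \frac{3}{32}} = \frac{1}{- \frac{48}{48} + \frac{3}{32}} = \frac{1}{\left(-48\right) \frac{1}{48} + \frac{3}{32}} = \frac{1}{-1 + \frac{3}{32}} = \frac{1}{- \frac{29}{32}} = - \frac{32}{29}$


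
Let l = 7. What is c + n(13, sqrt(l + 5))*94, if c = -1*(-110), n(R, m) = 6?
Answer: 674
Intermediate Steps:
c = 110
c + n(13, sqrt(l + 5))*94 = 110 + 6*94 = 110 + 564 = 674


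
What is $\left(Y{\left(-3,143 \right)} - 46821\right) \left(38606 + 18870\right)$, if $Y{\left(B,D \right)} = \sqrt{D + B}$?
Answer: $-2691083796 + 114952 \sqrt{35} \approx -2.6904 \cdot 10^{9}$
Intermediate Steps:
$Y{\left(B,D \right)} = \sqrt{B + D}$
$\left(Y{\left(-3,143 \right)} - 46821\right) \left(38606 + 18870\right) = \left(\sqrt{-3 + 143} - 46821\right) \left(38606 + 18870\right) = \left(\sqrt{140} - 46821\right) 57476 = \left(2 \sqrt{35} - 46821\right) 57476 = \left(-46821 + 2 \sqrt{35}\right) 57476 = -2691083796 + 114952 \sqrt{35}$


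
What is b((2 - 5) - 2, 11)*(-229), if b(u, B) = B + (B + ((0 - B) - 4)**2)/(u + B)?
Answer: -34579/3 ≈ -11526.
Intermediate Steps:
b(u, B) = B + (B + (-4 - B)**2)/(B + u) (b(u, B) = B + (B + (-B - 4)**2)/(B + u) = B + (B + (-4 - B)**2)/(B + u))
b((2 - 5) - 2, 11)*(-229) = ((11 + 11**2 + (4 + 11)**2 + 11*((2 - 5) - 2))/(11 + ((2 - 5) - 2)))*(-229) = ((11 + 121 + 15**2 + 11*(-3 - 2))/(11 + (-3 - 2)))*(-229) = ((11 + 121 + 225 + 11*(-5))/(11 - 5))*(-229) = ((11 + 121 + 225 - 55)/6)*(-229) = ((1/6)*302)*(-229) = (151/3)*(-229) = -34579/3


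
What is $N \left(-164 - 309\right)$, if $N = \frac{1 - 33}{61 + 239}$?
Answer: $\frac{3784}{75} \approx 50.453$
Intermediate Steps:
$N = - \frac{8}{75}$ ($N = - \frac{32}{300} = \left(-32\right) \frac{1}{300} = - \frac{8}{75} \approx -0.10667$)
$N \left(-164 - 309\right) = - \frac{8 \left(-164 - 309\right)}{75} = \left(- \frac{8}{75}\right) \left(-473\right) = \frac{3784}{75}$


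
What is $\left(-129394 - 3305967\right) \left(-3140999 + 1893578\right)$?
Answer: $4285341453981$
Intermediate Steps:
$\left(-129394 - 3305967\right) \left(-3140999 + 1893578\right) = \left(-3435361\right) \left(-1247421\right) = 4285341453981$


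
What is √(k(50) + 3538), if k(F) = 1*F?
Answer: 2*√897 ≈ 59.900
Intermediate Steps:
k(F) = F
√(k(50) + 3538) = √(50 + 3538) = √3588 = 2*√897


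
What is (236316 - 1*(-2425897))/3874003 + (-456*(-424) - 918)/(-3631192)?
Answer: 4460773823309/7033624350788 ≈ 0.63421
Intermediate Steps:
(236316 - 1*(-2425897))/3874003 + (-456*(-424) - 918)/(-3631192) = (236316 + 2425897)*(1/3874003) + (193344 - 918)*(-1/3631192) = 2662213*(1/3874003) + 192426*(-1/3631192) = 2662213/3874003 - 96213/1815596 = 4460773823309/7033624350788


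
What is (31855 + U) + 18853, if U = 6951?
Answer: 57659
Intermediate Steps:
(31855 + U) + 18853 = (31855 + 6951) + 18853 = 38806 + 18853 = 57659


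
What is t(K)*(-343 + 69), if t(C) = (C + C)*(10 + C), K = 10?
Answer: -109600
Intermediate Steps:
t(C) = 2*C*(10 + C) (t(C) = (2*C)*(10 + C) = 2*C*(10 + C))
t(K)*(-343 + 69) = (2*10*(10 + 10))*(-343 + 69) = (2*10*20)*(-274) = 400*(-274) = -109600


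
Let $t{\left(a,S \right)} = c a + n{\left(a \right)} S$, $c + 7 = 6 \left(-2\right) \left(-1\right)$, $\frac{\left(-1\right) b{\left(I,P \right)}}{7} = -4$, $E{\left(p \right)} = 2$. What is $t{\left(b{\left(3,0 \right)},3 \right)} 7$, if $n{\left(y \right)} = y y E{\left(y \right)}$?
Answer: $33908$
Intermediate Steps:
$b{\left(I,P \right)} = 28$ ($b{\left(I,P \right)} = \left(-7\right) \left(-4\right) = 28$)
$n{\left(y \right)} = 2 y^{2}$ ($n{\left(y \right)} = y y 2 = y^{2} \cdot 2 = 2 y^{2}$)
$c = 5$ ($c = -7 + 6 \left(-2\right) \left(-1\right) = -7 - -12 = -7 + 12 = 5$)
$t{\left(a,S \right)} = 5 a + 2 S a^{2}$ ($t{\left(a,S \right)} = 5 a + 2 a^{2} S = 5 a + 2 S a^{2}$)
$t{\left(b{\left(3,0 \right)},3 \right)} 7 = 28 \left(5 + 2 \cdot 3 \cdot 28\right) 7 = 28 \left(5 + 168\right) 7 = 28 \cdot 173 \cdot 7 = 4844 \cdot 7 = 33908$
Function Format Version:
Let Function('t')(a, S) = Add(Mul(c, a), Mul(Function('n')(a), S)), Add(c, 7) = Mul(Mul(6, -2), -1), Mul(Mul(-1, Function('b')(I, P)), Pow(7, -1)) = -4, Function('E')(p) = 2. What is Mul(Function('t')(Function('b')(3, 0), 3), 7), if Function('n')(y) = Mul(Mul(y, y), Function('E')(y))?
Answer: 33908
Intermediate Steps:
Function('b')(I, P) = 28 (Function('b')(I, P) = Mul(-7, -4) = 28)
Function('n')(y) = Mul(2, Pow(y, 2)) (Function('n')(y) = Mul(Mul(y, y), 2) = Mul(Pow(y, 2), 2) = Mul(2, Pow(y, 2)))
c = 5 (c = Add(-7, Mul(Mul(6, -2), -1)) = Add(-7, Mul(-12, -1)) = Add(-7, 12) = 5)
Function('t')(a, S) = Add(Mul(5, a), Mul(2, S, Pow(a, 2))) (Function('t')(a, S) = Add(Mul(5, a), Mul(Mul(2, Pow(a, 2)), S)) = Add(Mul(5, a), Mul(2, S, Pow(a, 2))))
Mul(Function('t')(Function('b')(3, 0), 3), 7) = Mul(Mul(28, Add(5, Mul(2, 3, 28))), 7) = Mul(Mul(28, Add(5, 168)), 7) = Mul(Mul(28, 173), 7) = Mul(4844, 7) = 33908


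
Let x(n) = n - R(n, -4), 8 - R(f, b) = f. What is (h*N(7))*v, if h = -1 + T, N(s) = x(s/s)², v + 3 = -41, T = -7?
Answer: 12672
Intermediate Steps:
v = -44 (v = -3 - 41 = -44)
R(f, b) = 8 - f
x(n) = -8 + 2*n (x(n) = n - (8 - n) = n + (-8 + n) = -8 + 2*n)
N(s) = 36 (N(s) = (-8 + 2*(s/s))² = (-8 + 2*1)² = (-8 + 2)² = (-6)² = 36)
h = -8 (h = -1 - 7 = -8)
(h*N(7))*v = -8*36*(-44) = -288*(-44) = 12672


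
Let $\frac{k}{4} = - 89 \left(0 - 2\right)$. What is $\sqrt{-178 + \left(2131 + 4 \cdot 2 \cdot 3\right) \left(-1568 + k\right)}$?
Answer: $i \sqrt{1844858} \approx 1358.3 i$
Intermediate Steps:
$k = 712$ ($k = 4 \left(- 89 \left(0 - 2\right)\right) = 4 \left(\left(-89\right) \left(-2\right)\right) = 4 \cdot 178 = 712$)
$\sqrt{-178 + \left(2131 + 4 \cdot 2 \cdot 3\right) \left(-1568 + k\right)} = \sqrt{-178 + \left(2131 + 4 \cdot 2 \cdot 3\right) \left(-1568 + 712\right)} = \sqrt{-178 + \left(2131 + 8 \cdot 3\right) \left(-856\right)} = \sqrt{-178 + \left(2131 + 24\right) \left(-856\right)} = \sqrt{-178 + 2155 \left(-856\right)} = \sqrt{-178 - 1844680} = \sqrt{-1844858} = i \sqrt{1844858}$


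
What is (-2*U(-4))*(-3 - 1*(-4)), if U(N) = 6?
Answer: -12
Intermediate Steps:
(-2*U(-4))*(-3 - 1*(-4)) = (-2*6)*(-3 - 1*(-4)) = -12*(-3 + 4) = -12*1 = -12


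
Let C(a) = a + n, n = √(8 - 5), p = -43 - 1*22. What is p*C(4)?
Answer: -260 - 65*√3 ≈ -372.58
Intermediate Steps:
p = -65 (p = -43 - 22 = -65)
n = √3 ≈ 1.7320
C(a) = a + √3
p*C(4) = -65*(4 + √3) = -260 - 65*√3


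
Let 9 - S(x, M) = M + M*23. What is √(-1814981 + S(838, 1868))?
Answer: 2*I*√464951 ≈ 1363.7*I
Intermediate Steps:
S(x, M) = 9 - 24*M (S(x, M) = 9 - (M + M*23) = 9 - (M + 23*M) = 9 - 24*M)
√(-1814981 + S(838, 1868)) = √(-1814981 + (9 - 24*1868)) = √(-1814981 + (9 - 44832)) = √(-1814981 - 44823) = √(-1859804) = 2*I*√464951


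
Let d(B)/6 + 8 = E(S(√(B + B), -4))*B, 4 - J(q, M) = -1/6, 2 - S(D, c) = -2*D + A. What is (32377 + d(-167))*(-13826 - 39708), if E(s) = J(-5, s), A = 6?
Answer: -1507196236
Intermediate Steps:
S(D, c) = -4 + 2*D (S(D, c) = 2 - (-2*D + 6) = 2 - (6 - 2*D) = 2 + (-6 + 2*D) = -4 + 2*D)
J(q, M) = 25/6 (J(q, M) = 4 - (-1)/6 = 4 - 1*(-⅙) = 4 + ⅙ = 25/6)
E(s) = 25/6
d(B) = -48 + 25*B (d(B) = -48 + 6*(25*B/6) = -48 + 25*B)
(32377 + d(-167))*(-13826 - 39708) = (32377 + (-48 + 25*(-167)))*(-13826 - 39708) = (32377 + (-48 - 4175))*(-53534) = (32377 - 4223)*(-53534) = 28154*(-53534) = -1507196236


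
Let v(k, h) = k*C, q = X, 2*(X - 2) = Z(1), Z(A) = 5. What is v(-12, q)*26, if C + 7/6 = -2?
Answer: 988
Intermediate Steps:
X = 9/2 (X = 2 + (½)*5 = 2 + 5/2 = 9/2 ≈ 4.5000)
q = 9/2 ≈ 4.5000
C = -19/6 (C = -7/6 - 2 = -19/6 ≈ -3.1667)
v(k, h) = -19*k/6 (v(k, h) = k*(-19/6) = -19*k/6)
v(-12, q)*26 = -19/6*(-12)*26 = 38*26 = 988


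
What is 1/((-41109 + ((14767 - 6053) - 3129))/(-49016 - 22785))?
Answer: 71801/35524 ≈ 2.0212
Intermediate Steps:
1/((-41109 + ((14767 - 6053) - 3129))/(-49016 - 22785)) = 1/((-41109 + (8714 - 3129))/(-71801)) = 1/((-41109 + 5585)*(-1/71801)) = 1/(-35524*(-1/71801)) = 1/(35524/71801) = 71801/35524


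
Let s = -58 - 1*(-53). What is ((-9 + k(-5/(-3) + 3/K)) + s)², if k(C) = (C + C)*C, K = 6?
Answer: 6889/324 ≈ 21.262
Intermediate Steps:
k(C) = 2*C² (k(C) = (2*C)*C = 2*C²)
s = -5 (s = -58 + 53 = -5)
((-9 + k(-5/(-3) + 3/K)) + s)² = ((-9 + 2*(-5/(-3) + 3/6)²) - 5)² = ((-9 + 2*(-5*(-⅓) + 3*(⅙))²) - 5)² = ((-9 + 2*(5/3 + ½)²) - 5)² = ((-9 + 2*(13/6)²) - 5)² = ((-9 + 2*(169/36)) - 5)² = ((-9 + 169/18) - 5)² = (7/18 - 5)² = (-83/18)² = 6889/324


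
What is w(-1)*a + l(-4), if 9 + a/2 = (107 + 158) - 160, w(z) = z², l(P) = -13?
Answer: 179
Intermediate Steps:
a = 192 (a = -18 + 2*((107 + 158) - 160) = -18 + 2*(265 - 160) = -18 + 2*105 = -18 + 210 = 192)
w(-1)*a + l(-4) = (-1)²*192 - 13 = 1*192 - 13 = 192 - 13 = 179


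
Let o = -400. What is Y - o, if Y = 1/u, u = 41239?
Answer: 16495601/41239 ≈ 400.00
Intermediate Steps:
Y = 1/41239 ≈ 2.4249e-5
Y - o = 1/41239 - 1*(-400) = 1/41239 + 400 = 16495601/41239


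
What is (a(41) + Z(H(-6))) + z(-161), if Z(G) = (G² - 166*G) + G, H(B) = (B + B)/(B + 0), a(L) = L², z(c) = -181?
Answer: 1174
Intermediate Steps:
H(B) = 2 (H(B) = (2*B)/B = 2)
Z(G) = G² - 165*G
(a(41) + Z(H(-6))) + z(-161) = (41² + 2*(-165 + 2)) - 181 = (1681 + 2*(-163)) - 181 = (1681 - 326) - 181 = 1355 - 181 = 1174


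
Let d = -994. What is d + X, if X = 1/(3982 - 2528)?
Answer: -1445275/1454 ≈ -994.00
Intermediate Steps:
X = 1/1454 ≈ 0.00068776
d + X = -994 + 1/1454 = -1445275/1454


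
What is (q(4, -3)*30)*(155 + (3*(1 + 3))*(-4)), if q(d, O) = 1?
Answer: 3210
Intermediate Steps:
(q(4, -3)*30)*(155 + (3*(1 + 3))*(-4)) = (1*30)*(155 + (3*(1 + 3))*(-4)) = 30*(155 + (3*4)*(-4)) = 30*(155 + 12*(-4)) = 30*(155 - 48) = 30*107 = 3210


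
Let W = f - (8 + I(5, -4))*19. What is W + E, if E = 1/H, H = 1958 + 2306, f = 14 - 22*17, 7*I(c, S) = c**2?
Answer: -17307569/29848 ≈ -579.86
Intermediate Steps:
I(c, S) = c**2/7
f = -360 (f = 14 - 374 = -360)
H = 4264
W = -4059/7 (W = -360 - (8 + (1/7)*5**2)*19 = -360 - (8 + (1/7)*25)*19 = -360 - (8 + 25/7)*19 = -360 - 81*19/7 = -360 - 1*1539/7 = -360 - 1539/7 = -4059/7 ≈ -579.86)
E = 1/4264 ≈ 0.00023452
W + E = -4059/7 + 1/4264 = -17307569/29848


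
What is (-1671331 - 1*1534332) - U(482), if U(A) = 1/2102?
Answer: -6738303627/2102 ≈ -3.2057e+6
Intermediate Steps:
U(A) = 1/2102
(-1671331 - 1*1534332) - U(482) = (-1671331 - 1*1534332) - 1*1/2102 = (-1671331 - 1534332) - 1/2102 = -3205663 - 1/2102 = -6738303627/2102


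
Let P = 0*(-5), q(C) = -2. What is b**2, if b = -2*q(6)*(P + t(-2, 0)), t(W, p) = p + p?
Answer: 0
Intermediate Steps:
t(W, p) = 2*p
P = 0
b = 0 (b = -(-4)*(0 + 2*0) = -(-4)*(0 + 0) = -(-4)*0 = -2*0 = 0)
b**2 = 0**2 = 0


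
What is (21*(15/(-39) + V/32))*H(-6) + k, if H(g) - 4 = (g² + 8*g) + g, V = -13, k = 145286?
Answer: 30267851/208 ≈ 1.4552e+5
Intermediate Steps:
H(g) = 4 + g² + 9*g (H(g) = 4 + ((g² + 8*g) + g) = 4 + (g² + 9*g) = 4 + g² + 9*g)
(21*(15/(-39) + V/32))*H(-6) + k = (21*(15/(-39) - 13/32))*(4 + (-6)² + 9*(-6)) + 145286 = (21*(15*(-1/39) - 13*1/32))*(4 + 36 - 54) + 145286 = (21*(-5/13 - 13/32))*(-14) + 145286 = (21*(-329/416))*(-14) + 145286 = -6909/416*(-14) + 145286 = 48363/208 + 145286 = 30267851/208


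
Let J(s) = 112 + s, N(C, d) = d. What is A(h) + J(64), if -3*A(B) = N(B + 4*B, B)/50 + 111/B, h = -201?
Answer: 1784117/10050 ≈ 177.52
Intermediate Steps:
A(B) = -37/B - B/150 (A(B) = -(B/50 + 111/B)/3 = -(111/B + B/50)/3 = -37/B - B/150)
A(h) + J(64) = (-37/(-201) - 1/150*(-201)) + (112 + 64) = (-37*(-1/201) + 67/50) + 176 = (37/201 + 67/50) + 176 = 15317/10050 + 176 = 1784117/10050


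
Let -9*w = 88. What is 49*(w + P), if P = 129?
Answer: 52577/9 ≈ 5841.9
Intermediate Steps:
w = -88/9 (w = -⅑*88 = -88/9 ≈ -9.7778)
49*(w + P) = 49*(-88/9 + 129) = 49*(1073/9) = 52577/9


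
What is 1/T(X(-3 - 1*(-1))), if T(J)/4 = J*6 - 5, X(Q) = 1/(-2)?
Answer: -1/32 ≈ -0.031250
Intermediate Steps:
X(Q) = -1/2
T(J) = -20 + 24*J (T(J) = 4*(J*6 - 5) = 4*(6*J - 5) = 4*(-5 + 6*J) = -20 + 24*J)
1/T(X(-3 - 1*(-1))) = 1/(-20 + 24*(-1/2)) = 1/(-20 - 12) = 1/(-32) = -1/32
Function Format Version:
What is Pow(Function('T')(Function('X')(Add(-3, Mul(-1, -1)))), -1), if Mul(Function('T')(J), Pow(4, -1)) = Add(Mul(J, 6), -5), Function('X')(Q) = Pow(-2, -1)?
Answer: Rational(-1, 32) ≈ -0.031250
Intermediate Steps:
Function('X')(Q) = Rational(-1, 2)
Function('T')(J) = Add(-20, Mul(24, J)) (Function('T')(J) = Mul(4, Add(Mul(J, 6), -5)) = Mul(4, Add(Mul(6, J), -5)) = Mul(4, Add(-5, Mul(6, J))) = Add(-20, Mul(24, J)))
Pow(Function('T')(Function('X')(Add(-3, Mul(-1, -1)))), -1) = Pow(Add(-20, Mul(24, Rational(-1, 2))), -1) = Pow(Add(-20, -12), -1) = Pow(-32, -1) = Rational(-1, 32)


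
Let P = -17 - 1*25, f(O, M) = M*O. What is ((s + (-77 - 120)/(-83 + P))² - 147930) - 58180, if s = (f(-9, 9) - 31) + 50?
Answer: -3163420941/15625 ≈ -2.0246e+5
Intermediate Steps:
s = -62 (s = (9*(-9) - 31) + 50 = (-81 - 31) + 50 = -112 + 50 = -62)
P = -42 (P = -17 - 25 = -42)
((s + (-77 - 120)/(-83 + P))² - 147930) - 58180 = ((-62 + (-77 - 120)/(-83 - 42))² - 147930) - 58180 = ((-62 - 197/(-125))² - 147930) - 58180 = ((-62 - 197*(-1/125))² - 147930) - 58180 = ((-62 + 197/125)² - 147930) - 58180 = ((-7553/125)² - 147930) - 58180 = (57047809/15625 - 147930) - 58180 = -2254358441/15625 - 58180 = -3163420941/15625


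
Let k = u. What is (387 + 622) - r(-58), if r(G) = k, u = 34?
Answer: 975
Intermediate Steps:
k = 34
r(G) = 34
(387 + 622) - r(-58) = (387 + 622) - 1*34 = 1009 - 34 = 975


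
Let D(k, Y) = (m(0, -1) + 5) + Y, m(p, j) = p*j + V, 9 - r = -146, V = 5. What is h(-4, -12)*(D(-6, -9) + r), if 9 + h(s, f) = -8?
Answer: -2652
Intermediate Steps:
h(s, f) = -17 (h(s, f) = -9 - 8 = -17)
r = 155 (r = 9 - 1*(-146) = 9 + 146 = 155)
m(p, j) = 5 + j*p (m(p, j) = p*j + 5 = j*p + 5 = 5 + j*p)
D(k, Y) = 10 + Y (D(k, Y) = ((5 - 1*0) + 5) + Y = ((5 + 0) + 5) + Y = (5 + 5) + Y = 10 + Y)
h(-4, -12)*(D(-6, -9) + r) = -17*((10 - 9) + 155) = -17*(1 + 155) = -17*156 = -2652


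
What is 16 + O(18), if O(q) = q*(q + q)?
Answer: 664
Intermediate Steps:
O(q) = 2*q**2 (O(q) = q*(2*q) = 2*q**2)
16 + O(18) = 16 + 2*18**2 = 16 + 2*324 = 16 + 648 = 664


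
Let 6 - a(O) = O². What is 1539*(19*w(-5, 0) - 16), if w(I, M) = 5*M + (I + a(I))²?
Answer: 16818192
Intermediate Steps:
a(O) = 6 - O²
w(I, M) = (6 + I - I²)² + 5*M (w(I, M) = 5*M + (I + (6 - I²))² = 5*M + (6 + I - I²)² = (6 + I - I²)² + 5*M)
1539*(19*w(-5, 0) - 16) = 1539*(19*((6 - 5 - 1*(-5)²)² + 5*0) - 16) = 1539*(19*((6 - 5 - 1*25)² + 0) - 16) = 1539*(19*((6 - 5 - 25)² + 0) - 16) = 1539*(19*((-24)² + 0) - 16) = 1539*(19*(576 + 0) - 16) = 1539*(19*576 - 16) = 1539*(10944 - 16) = 1539*10928 = 16818192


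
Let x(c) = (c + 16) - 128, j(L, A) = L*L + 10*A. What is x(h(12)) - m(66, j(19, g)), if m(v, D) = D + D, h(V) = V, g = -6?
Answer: -702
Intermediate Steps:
j(L, A) = L² + 10*A
m(v, D) = 2*D
x(c) = -112 + c (x(c) = (16 + c) - 128 = -112 + c)
x(h(12)) - m(66, j(19, g)) = (-112 + 12) - 2*(19² + 10*(-6)) = -100 - 2*(361 - 60) = -100 - 2*301 = -100 - 1*602 = -100 - 602 = -702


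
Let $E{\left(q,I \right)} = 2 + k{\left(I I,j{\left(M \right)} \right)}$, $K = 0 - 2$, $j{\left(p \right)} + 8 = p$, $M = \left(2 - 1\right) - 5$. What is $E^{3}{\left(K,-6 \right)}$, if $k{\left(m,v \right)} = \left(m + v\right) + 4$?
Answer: $27000$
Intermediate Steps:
$M = -4$ ($M = 1 - 5 = -4$)
$j{\left(p \right)} = -8 + p$
$k{\left(m,v \right)} = 4 + m + v$
$K = -2$
$E{\left(q,I \right)} = -6 + I^{2}$ ($E{\left(q,I \right)} = 2 + \left(4 + I I - 12\right) = 2 + \left(4 + I^{2} - 12\right) = 2 + \left(-8 + I^{2}\right) = -6 + I^{2}$)
$E^{3}{\left(K,-6 \right)} = \left(-6 + \left(-6\right)^{2}\right)^{3} = \left(-6 + 36\right)^{3} = 30^{3} = 27000$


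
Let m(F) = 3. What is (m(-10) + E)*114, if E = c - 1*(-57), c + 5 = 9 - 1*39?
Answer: 2850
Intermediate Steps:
c = -35 (c = -5 + (9 - 1*39) = -5 + (9 - 39) = -5 - 30 = -35)
E = 22 (E = -35 - 1*(-57) = -35 + 57 = 22)
(m(-10) + E)*114 = (3 + 22)*114 = 25*114 = 2850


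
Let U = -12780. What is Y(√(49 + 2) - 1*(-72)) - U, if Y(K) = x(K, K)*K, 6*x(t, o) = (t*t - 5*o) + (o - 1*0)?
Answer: 73334 + 5009*√51/2 ≈ 91220.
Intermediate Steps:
x(t, o) = -2*o/3 + t²/6 (x(t, o) = ((t*t - 5*o) + (o - 1*0))/6 = ((t² - 5*o) + (o + 0))/6 = ((t² - 5*o) + o)/6 = (t² - 4*o)/6 = -2*o/3 + t²/6)
Y(K) = K*(-2*K/3 + K²/6) (Y(K) = (-2*K/3 + K²/6)*K = K*(-2*K/3 + K²/6))
Y(√(49 + 2) - 1*(-72)) - U = (√(49 + 2) - 1*(-72))²*(-4 + (√(49 + 2) - 1*(-72)))/6 - 1*(-12780) = (√51 + 72)²*(-4 + (√51 + 72))/6 + 12780 = (72 + √51)²*(-4 + (72 + √51))/6 + 12780 = (72 + √51)²*(68 + √51)/6 + 12780 = 12780 + (72 + √51)²*(68 + √51)/6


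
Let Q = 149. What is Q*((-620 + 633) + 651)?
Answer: 98936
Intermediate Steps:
Q*((-620 + 633) + 651) = 149*((-620 + 633) + 651) = 149*(13 + 651) = 149*664 = 98936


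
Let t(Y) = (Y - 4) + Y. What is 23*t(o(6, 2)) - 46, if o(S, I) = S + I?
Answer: 230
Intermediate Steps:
o(S, I) = I + S
t(Y) = -4 + 2*Y (t(Y) = (-4 + Y) + Y = -4 + 2*Y)
23*t(o(6, 2)) - 46 = 23*(-4 + 2*(2 + 6)) - 46 = 23*(-4 + 2*8) - 46 = 23*(-4 + 16) - 46 = 23*12 - 46 = 276 - 46 = 230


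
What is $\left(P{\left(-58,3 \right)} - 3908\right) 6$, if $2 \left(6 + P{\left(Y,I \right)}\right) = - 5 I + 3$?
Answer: $-23520$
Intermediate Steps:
$P{\left(Y,I \right)} = - \frac{9}{2} - \frac{5 I}{2}$ ($P{\left(Y,I \right)} = -6 + \frac{- 5 I + 3}{2} = -6 + \frac{3 - 5 I}{2} = -6 - \left(- \frac{3}{2} + \frac{5 I}{2}\right) = - \frac{9}{2} - \frac{5 I}{2}$)
$\left(P{\left(-58,3 \right)} - 3908\right) 6 = \left(\left(- \frac{9}{2} - \frac{15}{2}\right) - 3908\right) 6 = \left(-12 - 3908\right) 6 = \left(-3920\right) 6 = -23520$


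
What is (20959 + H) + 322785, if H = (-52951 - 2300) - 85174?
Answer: 203319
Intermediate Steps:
H = -140425 (H = -55251 - 85174 = -140425)
(20959 + H) + 322785 = (20959 - 140425) + 322785 = -119466 + 322785 = 203319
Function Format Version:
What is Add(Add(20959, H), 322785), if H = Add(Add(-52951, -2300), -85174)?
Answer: 203319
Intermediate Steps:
H = -140425 (H = Add(-55251, -85174) = -140425)
Add(Add(20959, H), 322785) = Add(Add(20959, -140425), 322785) = Add(-119466, 322785) = 203319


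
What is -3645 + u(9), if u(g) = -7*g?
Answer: -3708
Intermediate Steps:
-3645 + u(9) = -3645 - 7*9 = -3645 - 63 = -3708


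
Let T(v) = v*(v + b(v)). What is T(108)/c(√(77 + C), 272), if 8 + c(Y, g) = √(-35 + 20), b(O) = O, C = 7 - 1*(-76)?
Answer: -186624/79 - 23328*I*√15/79 ≈ -2362.3 - 1143.7*I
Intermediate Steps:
C = 83 (C = 7 + 76 = 83)
T(v) = 2*v² (T(v) = v*(v + v) = v*(2*v) = 2*v²)
c(Y, g) = -8 + I*√15 (c(Y, g) = -8 + √(-35 + 20) = -8 + √(-15) = -8 + I*√15)
T(108)/c(√(77 + C), 272) = (2*108²)/(-8 + I*√15) = (2*11664)/(-8 + I*√15) = 23328/(-8 + I*√15)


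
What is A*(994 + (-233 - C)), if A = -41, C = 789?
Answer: 1148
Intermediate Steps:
A*(994 + (-233 - C)) = -41*(994 + (-233 - 1*789)) = -41*(994 + (-233 - 789)) = -41*(994 - 1022) = -41*(-28) = 1148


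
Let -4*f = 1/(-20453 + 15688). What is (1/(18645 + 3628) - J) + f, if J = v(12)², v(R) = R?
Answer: -61131325387/424523380 ≈ -144.00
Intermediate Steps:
J = 144 (J = 12² = 144)
f = 1/19060 (f = -1/(4*(-20453 + 15688)) = -¼/(-4765) = -¼*(-1/4765) = 1/19060 ≈ 5.2466e-5)
(1/(18645 + 3628) - J) + f = (1/(18645 + 3628) - 1*144) + 1/19060 = (1/22273 - 144) + 1/19060 = -3207311/22273 + 1/19060 = -61131325387/424523380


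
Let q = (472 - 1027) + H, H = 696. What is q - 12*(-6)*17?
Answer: 1365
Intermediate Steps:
q = 141 (q = (472 - 1027) + 696 = -555 + 696 = 141)
q - 12*(-6)*17 = 141 - 12*(-6)*17 = 141 - (-72)*17 = 141 - 1*(-1224) = 141 + 1224 = 1365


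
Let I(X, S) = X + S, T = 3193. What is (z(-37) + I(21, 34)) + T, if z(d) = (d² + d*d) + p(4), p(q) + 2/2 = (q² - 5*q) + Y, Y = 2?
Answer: 5983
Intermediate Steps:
p(q) = 1 + q² - 5*q (p(q) = -1 + ((q² - 5*q) + 2) = -1 + (2 + q² - 5*q) = 1 + q² - 5*q)
z(d) = -3 + 2*d² (z(d) = (d² + d*d) + (1 + 4² - 5*4) = (d² + d²) + (1 + 16 - 20) = 2*d² - 3 = -3 + 2*d²)
I(X, S) = S + X
(z(-37) + I(21, 34)) + T = ((-3 + 2*(-37)²) + (34 + 21)) + 3193 = ((-3 + 2*1369) + 55) + 3193 = ((-3 + 2738) + 55) + 3193 = (2735 + 55) + 3193 = 2790 + 3193 = 5983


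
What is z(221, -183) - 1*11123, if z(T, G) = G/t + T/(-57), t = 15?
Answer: -3174637/285 ≈ -11139.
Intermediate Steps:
z(T, G) = -T/57 + G/15 (z(T, G) = G/15 + T/(-57) = G*(1/15) + T*(-1/57) = G/15 - T/57 = -T/57 + G/15)
z(221, -183) - 1*11123 = (-1/57*221 + (1/15)*(-183)) - 1*11123 = (-221/57 - 61/5) - 11123 = -4582/285 - 11123 = -3174637/285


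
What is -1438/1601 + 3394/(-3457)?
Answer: -10404960/5534657 ≈ -1.8800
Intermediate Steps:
-1438/1601 + 3394/(-3457) = -1438*1/1601 + 3394*(-1/3457) = -1438/1601 - 3394/3457 = -10404960/5534657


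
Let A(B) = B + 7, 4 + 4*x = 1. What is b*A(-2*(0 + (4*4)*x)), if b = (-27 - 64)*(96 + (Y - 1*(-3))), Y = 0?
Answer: -279279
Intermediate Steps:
x = -¾ (x = -1 + (¼)*1 = -1 + ¼ = -¾ ≈ -0.75000)
A(B) = 7 + B
b = -9009 (b = (-27 - 64)*(96 + (0 - 1*(-3))) = -91*(96 + (0 + 3)) = -91*(96 + 3) = -91*99 = -9009)
b*A(-2*(0 + (4*4)*x)) = -9009*(7 - 2*(0 + (4*4)*(-¾))) = -9009*(7 - 2*(0 + 16*(-¾))) = -9009*(7 - 2*(0 - 12)) = -9009*(7 - 2*(-12)) = -9009*(7 + 24) = -9009*31 = -279279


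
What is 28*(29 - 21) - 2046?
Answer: -1822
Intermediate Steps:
28*(29 - 21) - 2046 = 28*8 - 2046 = 224 - 2046 = -1822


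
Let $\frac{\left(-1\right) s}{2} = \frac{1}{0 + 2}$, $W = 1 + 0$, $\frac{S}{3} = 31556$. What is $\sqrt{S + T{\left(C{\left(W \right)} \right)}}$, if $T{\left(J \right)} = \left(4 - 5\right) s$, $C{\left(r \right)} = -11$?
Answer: $\sqrt{94669} \approx 307.68$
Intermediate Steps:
$S = 94668$ ($S = 3 \cdot 31556 = 94668$)
$W = 1$
$s = -1$ ($s = - \frac{2}{0 + 2} = - \frac{2}{2} = \left(-2\right) \frac{1}{2} = -1$)
$T{\left(J \right)} = 1$ ($T{\left(J \right)} = \left(4 - 5\right) \left(-1\right) = \left(-1\right) \left(-1\right) = 1$)
$\sqrt{S + T{\left(C{\left(W \right)} \right)}} = \sqrt{94668 + 1} = \sqrt{94669}$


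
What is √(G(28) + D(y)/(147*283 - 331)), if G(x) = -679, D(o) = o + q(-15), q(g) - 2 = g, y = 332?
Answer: I*√1156468393970/41270 ≈ 26.057*I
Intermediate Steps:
q(g) = 2 + g
D(o) = -13 + o (D(o) = o + (2 - 15) = o - 13 = -13 + o)
√(G(28) + D(y)/(147*283 - 331)) = √(-679 + (-13 + 332)/(147*283 - 331)) = √(-679 + 319/(41601 - 331)) = √(-679 + 319/41270) = √(-28022011/41270) = I*√1156468393970/41270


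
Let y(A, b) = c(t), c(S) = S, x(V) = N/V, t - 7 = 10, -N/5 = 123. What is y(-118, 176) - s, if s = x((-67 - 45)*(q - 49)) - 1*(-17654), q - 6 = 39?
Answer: -7900761/448 ≈ -17636.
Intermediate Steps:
N = -615 (N = -5*123 = -615)
q = 45 (q = 6 + 39 = 45)
t = 17 (t = 7 + 10 = 17)
x(V) = -615/V
y(A, b) = 17
s = 7908377/448 (s = -615*1/((-67 - 45)*(45 - 49)) - 1*(-17654) = -615/((-112*(-4))) + 17654 = -615/448 + 17654 = 7908377/448 ≈ 17653.)
y(-118, 176) - s = 17 - 1*7908377/448 = 17 - 7908377/448 = -7900761/448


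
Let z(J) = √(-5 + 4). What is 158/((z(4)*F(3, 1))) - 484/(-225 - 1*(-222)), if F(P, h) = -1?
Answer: 484/3 + 158*I ≈ 161.33 + 158.0*I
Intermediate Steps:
z(J) = I (z(J) = √(-1) = I)
158/((z(4)*F(3, 1))) - 484/(-225 - 1*(-222)) = 158/((I*(-1))) - 484/(-225 - 1*(-222)) = 158/((-I)) - 484/(-225 + 222) = 158*I - 484/(-3) = 158*I - 484*(-⅓) = 158*I + 484/3 = 484/3 + 158*I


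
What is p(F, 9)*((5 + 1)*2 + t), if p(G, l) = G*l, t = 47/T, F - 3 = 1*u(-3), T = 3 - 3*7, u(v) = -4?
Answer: -169/2 ≈ -84.500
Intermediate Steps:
T = -18 (T = 3 - 21 = -18)
F = -1 (F = 3 + 1*(-4) = 3 - 4 = -1)
t = -47/18 (t = 47/(-18) = 47*(-1/18) = -47/18 ≈ -2.6111)
p(F, 9)*((5 + 1)*2 + t) = (-1*9)*((5 + 1)*2 - 47/18) = -9*(6*2 - 47/18) = -9*(12 - 47/18) = -9*169/18 = -169/2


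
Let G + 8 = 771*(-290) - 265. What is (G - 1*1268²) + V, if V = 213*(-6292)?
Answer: -3171883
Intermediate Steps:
G = -223863 (G = -8 + (771*(-290) - 265) = -8 + (-223590 - 265) = -8 - 223855 = -223863)
V = -1340196
(G - 1*1268²) + V = (-223863 - 1*1268²) - 1340196 = (-223863 - 1*1607824) - 1340196 = (-223863 - 1607824) - 1340196 = -1831687 - 1340196 = -3171883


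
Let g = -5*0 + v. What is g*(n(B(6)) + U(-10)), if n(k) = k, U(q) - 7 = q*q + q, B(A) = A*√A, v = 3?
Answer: 291 + 18*√6 ≈ 335.09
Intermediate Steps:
B(A) = A^(3/2)
U(q) = 7 + q + q² (U(q) = 7 + (q*q + q) = 7 + (q² + q) = 7 + (q + q²) = 7 + q + q²)
g = 3 (g = -5*0 + 3 = 0 + 3 = 3)
g*(n(B(6)) + U(-10)) = 3*(6^(3/2) + (7 - 10 + (-10)²)) = 3*(6*√6 + (7 - 10 + 100)) = 3*(6*√6 + 97) = 3*(97 + 6*√6) = 291 + 18*√6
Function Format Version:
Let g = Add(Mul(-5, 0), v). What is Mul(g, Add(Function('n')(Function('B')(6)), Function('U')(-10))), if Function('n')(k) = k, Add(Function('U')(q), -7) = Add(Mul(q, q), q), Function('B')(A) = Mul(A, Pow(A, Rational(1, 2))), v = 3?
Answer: Add(291, Mul(18, Pow(6, Rational(1, 2)))) ≈ 335.09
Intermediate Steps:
Function('B')(A) = Pow(A, Rational(3, 2))
Function('U')(q) = Add(7, q, Pow(q, 2)) (Function('U')(q) = Add(7, Add(Mul(q, q), q)) = Add(7, Add(Pow(q, 2), q)) = Add(7, Add(q, Pow(q, 2))) = Add(7, q, Pow(q, 2)))
g = 3 (g = Add(Mul(-5, 0), 3) = Add(0, 3) = 3)
Mul(g, Add(Function('n')(Function('B')(6)), Function('U')(-10))) = Mul(3, Add(Pow(6, Rational(3, 2)), Add(7, -10, Pow(-10, 2)))) = Mul(3, Add(Mul(6, Pow(6, Rational(1, 2))), Add(7, -10, 100))) = Mul(3, Add(Mul(6, Pow(6, Rational(1, 2))), 97)) = Mul(3, Add(97, Mul(6, Pow(6, Rational(1, 2))))) = Add(291, Mul(18, Pow(6, Rational(1, 2))))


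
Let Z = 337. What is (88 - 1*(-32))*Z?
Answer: 40440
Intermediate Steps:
(88 - 1*(-32))*Z = (88 - 1*(-32))*337 = (88 + 32)*337 = 120*337 = 40440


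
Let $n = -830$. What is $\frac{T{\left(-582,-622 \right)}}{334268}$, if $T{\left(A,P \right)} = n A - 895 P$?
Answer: $\frac{519875}{167134} \approx 3.1105$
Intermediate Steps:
$T{\left(A,P \right)} = - 895 P - 830 A$ ($T{\left(A,P \right)} = - 830 A - 895 P = - 895 P - 830 A$)
$\frac{T{\left(-582,-622 \right)}}{334268} = \frac{\left(-895\right) \left(-622\right) - -483060}{334268} = \left(556690 + 483060\right) \frac{1}{334268} = 1039750 \cdot \frac{1}{334268} = \frac{519875}{167134}$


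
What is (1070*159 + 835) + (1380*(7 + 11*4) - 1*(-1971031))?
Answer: 2212376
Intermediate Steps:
(1070*159 + 835) + (1380*(7 + 11*4) - 1*(-1971031)) = (170130 + 835) + (1380*(7 + 44) + 1971031) = 170965 + (1380*51 + 1971031) = 170965 + (70380 + 1971031) = 170965 + 2041411 = 2212376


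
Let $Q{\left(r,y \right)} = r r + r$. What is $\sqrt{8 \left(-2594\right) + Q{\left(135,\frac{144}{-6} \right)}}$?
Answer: $2 i \sqrt{598} \approx 48.908 i$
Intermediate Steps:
$Q{\left(r,y \right)} = r + r^{2}$ ($Q{\left(r,y \right)} = r^{2} + r = r + r^{2}$)
$\sqrt{8 \left(-2594\right) + Q{\left(135,\frac{144}{-6} \right)}} = \sqrt{8 \left(-2594\right) + 135 \left(1 + 135\right)} = \sqrt{-20752 + 135 \cdot 136} = \sqrt{-20752 + 18360} = \sqrt{-2392} = 2 i \sqrt{598}$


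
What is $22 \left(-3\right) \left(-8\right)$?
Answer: $528$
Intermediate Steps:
$22 \left(-3\right) \left(-8\right) = \left(-66\right) \left(-8\right) = 528$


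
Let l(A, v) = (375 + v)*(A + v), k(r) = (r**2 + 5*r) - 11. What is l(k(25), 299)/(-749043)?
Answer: -233204/249681 ≈ -0.93401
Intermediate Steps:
k(r) = -11 + r**2 + 5*r
l(k(25), 299)/(-749043) = (299**2 + 375*(-11 + 25**2 + 5*25) + 375*299 + (-11 + 25**2 + 5*25)*299)/(-749043) = (89401 + 375*(-11 + 625 + 125) + 112125 + (-11 + 625 + 125)*299)*(-1/749043) = (89401 + 375*739 + 112125 + 739*299)*(-1/749043) = (89401 + 277125 + 112125 + 220961)*(-1/749043) = 699612*(-1/749043) = -233204/249681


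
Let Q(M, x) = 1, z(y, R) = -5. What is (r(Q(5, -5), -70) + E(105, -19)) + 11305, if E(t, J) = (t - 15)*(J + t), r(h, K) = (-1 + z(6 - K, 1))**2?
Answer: 19081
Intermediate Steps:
r(h, K) = 36 (r(h, K) = (-1 - 5)**2 = (-6)**2 = 36)
E(t, J) = (-15 + t)*(J + t)
(r(Q(5, -5), -70) + E(105, -19)) + 11305 = (36 + (105**2 - 15*(-19) - 15*105 - 19*105)) + 11305 = (36 + (11025 + 285 - 1575 - 1995)) + 11305 = (36 + 7740) + 11305 = 7776 + 11305 = 19081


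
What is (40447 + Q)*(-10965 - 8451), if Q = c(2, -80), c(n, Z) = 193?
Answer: -789066240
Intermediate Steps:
Q = 193
(40447 + Q)*(-10965 - 8451) = (40447 + 193)*(-10965 - 8451) = 40640*(-19416) = -789066240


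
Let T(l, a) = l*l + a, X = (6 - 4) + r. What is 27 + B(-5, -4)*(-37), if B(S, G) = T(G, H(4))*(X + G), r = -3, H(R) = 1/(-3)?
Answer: 8776/3 ≈ 2925.3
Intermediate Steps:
H(R) = -⅓
X = -1 (X = (6 - 4) - 3 = 2 - 3 = -1)
T(l, a) = a + l² (T(l, a) = l² + a = a + l²)
B(S, G) = (-1 + G)*(-⅓ + G²) (B(S, G) = (-⅓ + G²)*(-1 + G) = (-1 + G)*(-⅓ + G²))
27 + B(-5, -4)*(-37) = 27 + ((-1 - 4)*(-1 + 3*(-4)²)/3)*(-37) = 27 + ((⅓)*(-5)*(-1 + 3*16))*(-37) = 27 + ((⅓)*(-5)*(-1 + 48))*(-37) = 27 + ((⅓)*(-5)*47)*(-37) = 27 - 235/3*(-37) = 27 + 8695/3 = 8776/3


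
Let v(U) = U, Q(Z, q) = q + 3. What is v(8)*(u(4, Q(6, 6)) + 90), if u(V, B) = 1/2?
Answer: 724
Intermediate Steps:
Q(Z, q) = 3 + q
u(V, B) = ½ (u(V, B) = 1*(½) = ½)
v(8)*(u(4, Q(6, 6)) + 90) = 8*(½ + 90) = 8*(181/2) = 724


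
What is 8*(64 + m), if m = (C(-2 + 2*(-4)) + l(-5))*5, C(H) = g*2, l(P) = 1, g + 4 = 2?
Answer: 392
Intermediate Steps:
g = -2 (g = -4 + 2 = -2)
C(H) = -4 (C(H) = -2*2 = -4)
m = -15 (m = (-4 + 1)*5 = -3*5 = -15)
8*(64 + m) = 8*(64 - 15) = 8*49 = 392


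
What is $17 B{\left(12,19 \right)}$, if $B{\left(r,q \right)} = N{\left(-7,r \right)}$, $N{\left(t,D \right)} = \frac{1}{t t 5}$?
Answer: $\frac{17}{245} \approx 0.069388$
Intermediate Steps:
$N{\left(t,D \right)} = \frac{1}{5 t^{2}}$ ($N{\left(t,D \right)} = \frac{1}{t^{2} \cdot 5} = \frac{1}{5 t^{2}}$)
$B{\left(r,q \right)} = \frac{1}{245}$ ($B{\left(r,q \right)} = \frac{1}{5 \cdot 49} = \frac{1}{5} \cdot \frac{1}{49} = \frac{1}{245}$)
$17 B{\left(12,19 \right)} = 17 \cdot \frac{1}{245} = \frac{17}{245}$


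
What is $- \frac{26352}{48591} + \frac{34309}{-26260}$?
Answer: $- \frac{262123571}{141777740} \approx -1.8488$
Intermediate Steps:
$- \frac{26352}{48591} + \frac{34309}{-26260} = \left(-26352\right) \frac{1}{48591} + 34309 \left(- \frac{1}{26260}\right) = - \frac{2928}{5399} - \frac{34309}{26260} = - \frac{262123571}{141777740}$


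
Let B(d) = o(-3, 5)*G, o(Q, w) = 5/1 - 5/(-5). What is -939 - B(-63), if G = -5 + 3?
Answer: -927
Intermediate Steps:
o(Q, w) = 6 (o(Q, w) = 5*1 - 5*(-⅕) = 5 + 1 = 6)
G = -2
B(d) = -12 (B(d) = 6*(-2) = -12)
-939 - B(-63) = -939 - 1*(-12) = -939 + 12 = -927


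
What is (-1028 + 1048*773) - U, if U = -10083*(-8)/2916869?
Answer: 2359968622380/2916869 ≈ 8.0908e+5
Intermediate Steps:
U = 80664/2916869 (U = 80664*(1/2916869) = 80664/2916869 ≈ 0.027654)
(-1028 + 1048*773) - U = (-1028 + 1048*773) - 1*80664/2916869 = (-1028 + 810104) - 80664/2916869 = 809076 - 80664/2916869 = 2359968622380/2916869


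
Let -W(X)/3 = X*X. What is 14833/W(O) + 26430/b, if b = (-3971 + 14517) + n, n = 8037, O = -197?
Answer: 2801523971/2163562941 ≈ 1.2949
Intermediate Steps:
W(X) = -3*X**2 (W(X) = -3*X*X = -3*X**2)
b = 18583 (b = (-3971 + 14517) + 8037 = 10546 + 8037 = 18583)
14833/W(O) + 26430/b = 14833/((-3*(-197)**2)) + 26430/18583 = 14833/((-3*38809)) + 26430*(1/18583) = 14833/(-116427) + 26430/18583 = 14833*(-1/116427) + 26430/18583 = -14833/116427 + 26430/18583 = 2801523971/2163562941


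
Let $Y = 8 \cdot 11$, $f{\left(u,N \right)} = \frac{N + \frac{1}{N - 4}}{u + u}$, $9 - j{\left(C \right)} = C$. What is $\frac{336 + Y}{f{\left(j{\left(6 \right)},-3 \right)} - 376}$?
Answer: $- \frac{8904}{7907} \approx -1.1261$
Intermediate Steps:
$j{\left(C \right)} = 9 - C$
$f{\left(u,N \right)} = \frac{N + \frac{1}{-4 + N}}{2 u}$
$Y = 88$
$\frac{336 + Y}{f{\left(j{\left(6 \right)},-3 \right)} - 376} = \frac{336 + 88}{\frac{1 + \left(-3\right)^{2} - -12}{2 \left(9 - 6\right) \left(-4 - 3\right)} - 376} = \frac{424}{\frac{1 + 9 + 12}{2 \left(9 - 6\right) \left(-7\right)} - 376} = \frac{424}{\frac{1}{2} \cdot \frac{1}{3} \left(- \frac{1}{7}\right) 22 - 376} = \frac{424}{- \frac{11}{21} - 376} = \frac{424}{- \frac{7907}{21}} = 424 \left(- \frac{21}{7907}\right) = - \frac{8904}{7907}$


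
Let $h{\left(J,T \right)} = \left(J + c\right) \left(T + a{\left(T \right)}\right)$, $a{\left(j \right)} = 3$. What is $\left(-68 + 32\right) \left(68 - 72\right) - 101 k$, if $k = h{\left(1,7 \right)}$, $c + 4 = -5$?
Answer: $8224$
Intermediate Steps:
$c = -9$ ($c = -4 - 5 = -9$)
$h{\left(J,T \right)} = \left(-9 + J\right) \left(3 + T\right)$ ($h{\left(J,T \right)} = \left(J - 9\right) \left(T + 3\right) = \left(-9 + J\right) \left(3 + T\right)$)
$k = -80$ ($k = -27 - 63 + 3 \cdot 1 + 1 \cdot 7 = -27 - 63 + 3 + 7 = -80$)
$\left(-68 + 32\right) \left(68 - 72\right) - 101 k = \left(-68 + 32\right) \left(68 - 72\right) - -8080 = \left(-36\right) \left(-4\right) + 8080 = 144 + 8080 = 8224$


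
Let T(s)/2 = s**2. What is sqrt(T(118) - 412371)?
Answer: I*sqrt(384523) ≈ 620.1*I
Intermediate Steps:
T(s) = 2*s**2
sqrt(T(118) - 412371) = sqrt(2*118**2 - 412371) = sqrt(2*13924 - 412371) = sqrt(27848 - 412371) = sqrt(-384523) = I*sqrt(384523)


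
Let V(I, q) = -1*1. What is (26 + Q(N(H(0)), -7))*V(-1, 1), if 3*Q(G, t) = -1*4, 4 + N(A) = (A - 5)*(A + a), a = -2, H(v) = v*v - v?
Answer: -74/3 ≈ -24.667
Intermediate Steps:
H(v) = v**2 - v
V(I, q) = -1
N(A) = -4 + (-5 + A)*(-2 + A) (N(A) = -4 + (A - 5)*(A - 2) = -4 + (-5 + A)*(-2 + A))
Q(G, t) = -4/3 (Q(G, t) = (-1*4)/3 = (1/3)*(-4) = -4/3)
(26 + Q(N(H(0)), -7))*V(-1, 1) = (26 - 4/3)*(-1) = (74/3)*(-1) = -74/3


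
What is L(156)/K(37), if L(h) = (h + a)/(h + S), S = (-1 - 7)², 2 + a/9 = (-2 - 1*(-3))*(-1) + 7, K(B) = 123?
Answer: 16/2255 ≈ 0.0070953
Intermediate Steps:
a = 36 (a = -18 + 9*((-2 - 1*(-3))*(-1) + 7) = -18 + 9*((-2 + 3)*(-1) + 7) = -18 + 9*(1*(-1) + 7) = -18 + 9*(-1 + 7) = -18 + 9*6 = -18 + 54 = 36)
S = 64 (S = (-8)² = 64)
L(h) = (36 + h)/(64 + h) (L(h) = (h + 36)/(h + 64) = (36 + h)/(64 + h))
L(156)/K(37) = ((36 + 156)/(64 + 156))/123 = (192/220)*(1/123) = ((1/220)*192)*(1/123) = (48/55)*(1/123) = 16/2255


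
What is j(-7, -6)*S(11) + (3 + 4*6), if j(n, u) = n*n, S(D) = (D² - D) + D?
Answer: 5956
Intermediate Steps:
S(D) = D²
j(n, u) = n²
j(-7, -6)*S(11) + (3 + 4*6) = (-7)²*11² + (3 + 4*6) = 49*121 + (3 + 24) = 5929 + 27 = 5956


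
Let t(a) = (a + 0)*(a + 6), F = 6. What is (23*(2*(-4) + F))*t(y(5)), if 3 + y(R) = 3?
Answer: 0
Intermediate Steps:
y(R) = 0 (y(R) = -3 + 3 = 0)
t(a) = a*(6 + a)
(23*(2*(-4) + F))*t(y(5)) = (23*(2*(-4) + 6))*(0*(6 + 0)) = (23*(-8 + 6))*(0*6) = (23*(-2))*0 = -46*0 = 0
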